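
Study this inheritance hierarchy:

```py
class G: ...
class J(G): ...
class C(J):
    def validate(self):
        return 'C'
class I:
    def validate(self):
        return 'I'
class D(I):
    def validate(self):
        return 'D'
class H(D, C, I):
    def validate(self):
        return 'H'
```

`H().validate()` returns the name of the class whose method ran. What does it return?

L[H] = H + merge(L[D], L[C], L[I], [D C I])
  take D:  [D I object] + [C J G object] + [I object] + [D C I]
  take C:  [I object] + [C J G object] + [I object] + [C I]
  take I:  [I object] + [J G object] + [I object] + [I]
  take J:  [object] + [J G object] + [object]
  take G:  [object] + [G object] + [object]
  take object:  [object] + [object] + [object]
MRO: H D C I J G object
validate is defined in: C, D, H, I. First along the MRO is H.

H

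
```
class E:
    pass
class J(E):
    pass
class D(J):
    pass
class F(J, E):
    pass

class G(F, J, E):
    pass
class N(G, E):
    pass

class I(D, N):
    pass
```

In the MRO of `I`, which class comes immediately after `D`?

N

L[I] = I + merge(L[D], L[N], [D N])
  take D:  [D J E object] + [N G F J E object] + [D N]
  take N:  [J E object] + [N G F J E object] + [N]
  take G:  [J E object] + [G F J E object]
  take F:  [J E object] + [F J E object]
  take J:  [J E object] + [J E object]
  take E:  [E object] + [E object]
  take object:  [object] + [object]
MRO: I D N G F J E object
D is at position 1; next is N.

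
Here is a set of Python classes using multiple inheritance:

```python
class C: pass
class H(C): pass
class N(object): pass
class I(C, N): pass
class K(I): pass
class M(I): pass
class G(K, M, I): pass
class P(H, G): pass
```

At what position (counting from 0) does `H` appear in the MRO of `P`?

L[P] = P + merge(L[H], L[G], [H G])
  take H:  [H C object] + [G K M I C N object] + [H G]
  take G:  [C object] + [G K M I C N object] + [G]
  take K:  [C object] + [K M I C N object]
  take M:  [C object] + [M I C N object]
  take I:  [C object] + [I C N object]
  take C:  [C object] + [C N object]
  take N:  [object] + [N object]
  take object:  [object] + [object]
MRO: P H G K M I C N object
H sits at index 1.

1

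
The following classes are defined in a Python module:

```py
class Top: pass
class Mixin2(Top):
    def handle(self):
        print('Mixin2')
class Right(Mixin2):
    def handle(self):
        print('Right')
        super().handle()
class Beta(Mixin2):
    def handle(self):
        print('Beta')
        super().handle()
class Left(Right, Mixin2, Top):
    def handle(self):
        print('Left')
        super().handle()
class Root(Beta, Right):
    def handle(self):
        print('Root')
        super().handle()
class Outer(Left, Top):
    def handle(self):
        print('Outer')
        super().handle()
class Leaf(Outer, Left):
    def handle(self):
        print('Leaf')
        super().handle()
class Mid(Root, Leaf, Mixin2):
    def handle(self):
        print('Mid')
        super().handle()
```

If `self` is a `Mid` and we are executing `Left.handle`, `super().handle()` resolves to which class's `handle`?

Right

L[Mid] = Mid + merge(L[Root], L[Leaf], L[Mixin2], [Root Leaf Mixin2])
  take Root:  [Root Beta Right Mixin2 Top object] + [Leaf Outer Left Right Mixin2 Top object] + [Mixin2 Top object] + [Root Leaf Mixin2]
  take Beta:  [Beta Right Mixin2 Top object] + [Leaf Outer Left Right Mixin2 Top object] + [Mixin2 Top object] + [Leaf Mixin2]
  take Leaf:  [Right Mixin2 Top object] + [Leaf Outer Left Right Mixin2 Top object] + [Mixin2 Top object] + [Leaf Mixin2]
  take Outer:  [Right Mixin2 Top object] + [Outer Left Right Mixin2 Top object] + [Mixin2 Top object] + [Mixin2]
  take Left:  [Right Mixin2 Top object] + [Left Right Mixin2 Top object] + [Mixin2 Top object] + [Mixin2]
  take Right:  [Right Mixin2 Top object] + [Right Mixin2 Top object] + [Mixin2 Top object] + [Mixin2]
  take Mixin2:  [Mixin2 Top object] + [Mixin2 Top object] + [Mixin2 Top object] + [Mixin2]
  take Top:  [Top object] + [Top object] + [Top object]
  take object:  [object] + [object] + [object]
MRO: Mid Root Beta Leaf Outer Left Right Mixin2 Top object
super() in Left.handle on a Mid instance goes to the class after Left in Mid's MRO: Right.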